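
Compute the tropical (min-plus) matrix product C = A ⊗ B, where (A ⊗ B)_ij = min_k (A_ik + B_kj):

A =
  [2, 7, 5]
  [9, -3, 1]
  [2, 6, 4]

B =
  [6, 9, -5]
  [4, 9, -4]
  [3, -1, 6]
A ⊗ B =
  [8, 4, -3]
  [1, 0, -7]
  [7, 3, -3]

Apply the min-plus product entry-by-entry:
  C[0][0] = min over k of (A[0][0] + B[0][0] = 2 + 6 = 8, A[0][1] + B[1][0] = 7 + 4 = 11, A[0][2] + B[2][0] = 5 + 3 = 8) = 8 (attained at k = 0)
  C[0][1] = min over k of (A[0][0] + B[0][1] = 2 + 9 = 11, A[0][1] + B[1][1] = 7 + 9 = 16, A[0][2] + B[2][1] = 5 + -1 = 4) = 4 (attained at k = 2)
  C[0][2] = min over k of (A[0][0] + B[0][2] = 2 + -5 = -3, A[0][1] + B[1][2] = 7 + -4 = 3, A[0][2] + B[2][2] = 5 + 6 = 11) = -3 (attained at k = 0)
  C[1][0] = min over k of (A[1][0] + B[0][0] = 9 + 6 = 15, A[1][1] + B[1][0] = -3 + 4 = 1, A[1][2] + B[2][0] = 1 + 3 = 4) = 1 (attained at k = 1)
  C[1][1] = min over k of (A[1][0] + B[0][1] = 9 + 9 = 18, A[1][1] + B[1][1] = -3 + 9 = 6, A[1][2] + B[2][1] = 1 + -1 = 0) = 0 (attained at k = 2)
  C[1][2] = min over k of (A[1][0] + B[0][2] = 9 + -5 = 4, A[1][1] + B[1][2] = -3 + -4 = -7, A[1][2] + B[2][2] = 1 + 6 = 7) = -7 (attained at k = 1)
  C[2][0] = min over k of (A[2][0] + B[0][0] = 2 + 6 = 8, A[2][1] + B[1][0] = 6 + 4 = 10, A[2][2] + B[2][0] = 4 + 3 = 7) = 7 (attained at k = 2)
  C[2][1] = min over k of (A[2][0] + B[0][1] = 2 + 9 = 11, A[2][1] + B[1][1] = 6 + 9 = 15, A[2][2] + B[2][1] = 4 + -1 = 3) = 3 (attained at k = 2)
  C[2][2] = min over k of (A[2][0] + B[0][2] = 2 + -5 = -3, A[2][1] + B[1][2] = 6 + -4 = 2, A[2][2] + B[2][2] = 4 + 6 = 10) = -3 (attained at k = 0)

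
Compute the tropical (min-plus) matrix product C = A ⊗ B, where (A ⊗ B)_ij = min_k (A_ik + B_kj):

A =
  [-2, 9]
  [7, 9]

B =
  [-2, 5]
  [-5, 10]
A ⊗ B =
  [-4, 3]
  [4, 12]

Apply the min-plus product entry-by-entry:
  C[0][0] = min over k of (A[0][0] + B[0][0] = -2 + -2 = -4, A[0][1] + B[1][0] = 9 + -5 = 4) = -4 (attained at k = 0)
  C[0][1] = min over k of (A[0][0] + B[0][1] = -2 + 5 = 3, A[0][1] + B[1][1] = 9 + 10 = 19) = 3 (attained at k = 0)
  C[1][0] = min over k of (A[1][0] + B[0][0] = 7 + -2 = 5, A[1][1] + B[1][0] = 9 + -5 = 4) = 4 (attained at k = 1)
  C[1][1] = min over k of (A[1][0] + B[0][1] = 7 + 5 = 12, A[1][1] + B[1][1] = 9 + 10 = 19) = 12 (attained at k = 0)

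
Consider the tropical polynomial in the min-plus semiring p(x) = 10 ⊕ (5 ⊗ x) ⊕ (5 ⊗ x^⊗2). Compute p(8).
p(8) = 10

A tropical monomial a ⊗ x^⊗i evaluates to a + i · x. Evaluating each term at x = 8:
  Term 0 contributes 10 + 0 · 8 = 10
  Term 1 contributes 5 + 1 · 8 = 13
  Term 2 contributes 5 + 2 · 8 = 21
p(8) = ⊕ of these = min[10, 13, 21] = 10.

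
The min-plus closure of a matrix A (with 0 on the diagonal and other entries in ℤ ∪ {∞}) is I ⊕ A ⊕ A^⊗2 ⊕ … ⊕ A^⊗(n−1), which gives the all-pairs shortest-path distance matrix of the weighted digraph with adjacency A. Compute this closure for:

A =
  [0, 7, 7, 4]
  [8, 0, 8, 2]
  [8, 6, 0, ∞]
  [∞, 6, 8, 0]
Closure =
  [0, 7, 7, 4]
  [8, 0, 8, 2]
  [8, 6, 0, 8]
  [14, 6, 8, 0]

This is the Floyd-Warshall all-pairs shortest-path computation. For each intermediate vertex k = 0, 1, …, 3, update dist[i][j] ← min(dist[i][j], dist[i][k] + dist[k][j]). The final matrix gives, for each (i, j), the minimum total weight of any directed path from i to j (possibly empty when i = j).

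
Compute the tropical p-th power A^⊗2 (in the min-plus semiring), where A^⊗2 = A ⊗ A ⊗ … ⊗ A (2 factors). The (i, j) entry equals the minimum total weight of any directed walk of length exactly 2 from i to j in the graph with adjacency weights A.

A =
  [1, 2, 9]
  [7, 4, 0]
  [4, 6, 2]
A^⊗2 =
  [2, 3, 2]
  [4, 6, 2]
  [5, 6, 4]

Each entry (A^⊗2)_ij equals the minimum over all length-2 walks i = v_0 → v_1 → … → v_2 = j of Σ_t A[v_t][v_{t+1}]. For example, for (i, j) = (0, 2) we minimise over 3 possible intermediate vertex sequences; the minimum is 2, attained along the walk 0 → 1 → 2.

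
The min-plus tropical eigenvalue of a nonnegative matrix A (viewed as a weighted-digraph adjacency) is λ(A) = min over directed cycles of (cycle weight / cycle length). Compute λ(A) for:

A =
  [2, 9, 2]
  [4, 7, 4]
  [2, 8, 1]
λ(A) = 1

Enumerate directed cycles and compute their means (weight / length). Sample:
  cycle 0 → 0: weight = 2, length = 1, mean = 2/1 ≈ 2.000
  cycle 1 → 1: weight = 7, length = 1, mean = 7/1 ≈ 7.000
  cycle 2 → 2: weight = 1, length = 1, mean = 1/1 ≈ 1.000
  cycle 0 → 1 → 0: weight = 13, length = 2, mean = 13/2 ≈ 6.500
  cycle 0 → 2 → 0: weight = 4, length = 2, mean = 4/2 ≈ 2.000
  cycle 1 → 0 → 1: weight = 13, length = 2, mean = 13/2 ≈ 6.500
Minimum mean = 1.000, attained e.g. along the cycle 2 → 2 with weight 1 and length 1. So λ(A) = 1/1 = 1.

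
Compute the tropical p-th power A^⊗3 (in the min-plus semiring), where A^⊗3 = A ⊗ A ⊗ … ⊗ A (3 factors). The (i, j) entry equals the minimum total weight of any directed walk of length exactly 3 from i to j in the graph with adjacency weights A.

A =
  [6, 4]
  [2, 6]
A^⊗3 =
  [12, 10]
  [8, 12]

Each entry (A^⊗3)_ij equals the minimum over all length-3 walks i = v_0 → v_1 → … → v_3 = j of Σ_t A[v_t][v_{t+1}]. For example, for (i, j) = (0, 1) we minimise over 4 possible intermediate vertex sequences; the minimum is 10, attained along the walk 0 → 1 → 0 → 1.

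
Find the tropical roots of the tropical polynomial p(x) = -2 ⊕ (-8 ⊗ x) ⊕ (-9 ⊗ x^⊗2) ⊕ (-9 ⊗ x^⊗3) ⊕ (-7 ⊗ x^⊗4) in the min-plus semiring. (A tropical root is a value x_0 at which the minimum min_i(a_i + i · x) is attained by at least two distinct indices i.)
Roots: {-2, 0, 1, 6}

Each tropical root is a break point of the lower envelope of the lines y = a_i + i · x (there are 5 lines, with slopes 0, 1, ..., 4). Only the lines that attain the minimum somewhere contribute to roots; other lines are dominated. Here the surviving (envelope) indices are i = 4, i = 3, i = 2, i = 1, i = 0.
Intersections between consecutive envelope lines give the roots: for adjacent envelope indices i < j the intersection is x = (a_i − a_j) / (j − i). Reading off the sorted break points: {-2, 0, 1, 6}.
Verification: at each break x_0, at least two indices attain the minimum of min_i(a_i + i · x_0).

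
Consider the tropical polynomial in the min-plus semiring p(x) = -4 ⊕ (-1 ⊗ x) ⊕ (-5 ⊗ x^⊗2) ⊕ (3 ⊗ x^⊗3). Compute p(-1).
p(-1) = -7

A tropical monomial a ⊗ x^⊗i evaluates to a + i · x. Evaluating each term at x = -1:
  Term 0 contributes -4 + 0 · -1 = -4
  Term 1 contributes -1 + 1 · -1 = -2
  Term 2 contributes -5 + 2 · -1 = -7
  Term 3 contributes 3 + 3 · -1 = 0
p(-1) = ⊕ of these = min[-4, -2, -7, 0] = -7.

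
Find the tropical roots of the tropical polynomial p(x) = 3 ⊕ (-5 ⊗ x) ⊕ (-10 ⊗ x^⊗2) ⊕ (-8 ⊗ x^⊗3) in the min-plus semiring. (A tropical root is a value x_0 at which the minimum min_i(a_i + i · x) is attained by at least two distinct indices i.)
Roots: {-2, 5, 8}

Each tropical root is a break point of the lower envelope of the lines y = a_i + i · x (there are 4 lines, with slopes 0, 1, ..., 3). Only the lines that attain the minimum somewhere contribute to roots; other lines are dominated. Here the surviving (envelope) indices are i = 3, i = 2, i = 1, i = 0.
Intersections between consecutive envelope lines give the roots: for adjacent envelope indices i < j the intersection is x = (a_i − a_j) / (j − i). Reading off the sorted break points: {-2, 5, 8}.
Verification: at each break x_0, at least two indices attain the minimum of min_i(a_i + i · x_0).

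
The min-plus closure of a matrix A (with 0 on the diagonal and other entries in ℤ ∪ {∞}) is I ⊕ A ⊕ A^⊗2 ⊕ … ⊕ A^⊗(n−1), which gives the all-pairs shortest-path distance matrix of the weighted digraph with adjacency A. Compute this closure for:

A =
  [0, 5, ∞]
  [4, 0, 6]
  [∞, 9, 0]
Closure =
  [0, 5, 11]
  [4, 0, 6]
  [13, 9, 0]

This is the Floyd-Warshall all-pairs shortest-path computation. For each intermediate vertex k = 0, 1, …, 2, update dist[i][j] ← min(dist[i][j], dist[i][k] + dist[k][j]). The final matrix gives, for each (i, j), the minimum total weight of any directed path from i to j (possibly empty when i = j).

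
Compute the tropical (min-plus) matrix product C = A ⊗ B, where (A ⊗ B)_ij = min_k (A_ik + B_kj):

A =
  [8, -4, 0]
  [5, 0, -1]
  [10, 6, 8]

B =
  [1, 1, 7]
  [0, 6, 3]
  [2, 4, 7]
A ⊗ B =
  [-4, 2, -1]
  [0, 3, 3]
  [6, 11, 9]

Apply the min-plus product entry-by-entry:
  C[0][0] = min over k of (A[0][0] + B[0][0] = 8 + 1 = 9, A[0][1] + B[1][0] = -4 + 0 = -4, A[0][2] + B[2][0] = 0 + 2 = 2) = -4 (attained at k = 1)
  C[0][1] = min over k of (A[0][0] + B[0][1] = 8 + 1 = 9, A[0][1] + B[1][1] = -4 + 6 = 2, A[0][2] + B[2][1] = 0 + 4 = 4) = 2 (attained at k = 1)
  C[0][2] = min over k of (A[0][0] + B[0][2] = 8 + 7 = 15, A[0][1] + B[1][2] = -4 + 3 = -1, A[0][2] + B[2][2] = 0 + 7 = 7) = -1 (attained at k = 1)
  C[1][0] = min over k of (A[1][0] + B[0][0] = 5 + 1 = 6, A[1][1] + B[1][0] = 0 + 0 = 0, A[1][2] + B[2][0] = -1 + 2 = 1) = 0 (attained at k = 1)
  C[1][1] = min over k of (A[1][0] + B[0][1] = 5 + 1 = 6, A[1][1] + B[1][1] = 0 + 6 = 6, A[1][2] + B[2][1] = -1 + 4 = 3) = 3 (attained at k = 2)
  C[1][2] = min over k of (A[1][0] + B[0][2] = 5 + 7 = 12, A[1][1] + B[1][2] = 0 + 3 = 3, A[1][2] + B[2][2] = -1 + 7 = 6) = 3 (attained at k = 1)
  C[2][0] = min over k of (A[2][0] + B[0][0] = 10 + 1 = 11, A[2][1] + B[1][0] = 6 + 0 = 6, A[2][2] + B[2][0] = 8 + 2 = 10) = 6 (attained at k = 1)
  C[2][1] = min over k of (A[2][0] + B[0][1] = 10 + 1 = 11, A[2][1] + B[1][1] = 6 + 6 = 12, A[2][2] + B[2][1] = 8 + 4 = 12) = 11 (attained at k = 0)
  C[2][2] = min over k of (A[2][0] + B[0][2] = 10 + 7 = 17, A[2][1] + B[1][2] = 6 + 3 = 9, A[2][2] + B[2][2] = 8 + 7 = 15) = 9 (attained at k = 1)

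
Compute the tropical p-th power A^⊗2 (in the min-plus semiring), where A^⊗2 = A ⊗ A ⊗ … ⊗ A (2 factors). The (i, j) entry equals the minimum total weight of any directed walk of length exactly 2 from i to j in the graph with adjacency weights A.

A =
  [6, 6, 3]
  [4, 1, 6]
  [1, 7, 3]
A^⊗2 =
  [4, 7, 6]
  [5, 2, 7]
  [4, 7, 4]

Each entry (A^⊗2)_ij equals the minimum over all length-2 walks i = v_0 → v_1 → … → v_2 = j of Σ_t A[v_t][v_{t+1}]. For example, for (i, j) = (0, 2) we minimise over 3 possible intermediate vertex sequences; the minimum is 6, attained along the walk 0 → 2 → 2.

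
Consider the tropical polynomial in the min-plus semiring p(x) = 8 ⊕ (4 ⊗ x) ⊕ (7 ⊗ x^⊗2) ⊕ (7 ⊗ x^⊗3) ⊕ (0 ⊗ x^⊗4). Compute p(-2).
p(-2) = -8

A tropical monomial a ⊗ x^⊗i evaluates to a + i · x. Evaluating each term at x = -2:
  Term 0 contributes 8 + 0 · -2 = 8
  Term 1 contributes 4 + 1 · -2 = 2
  Term 2 contributes 7 + 2 · -2 = 3
  Term 3 contributes 7 + 3 · -2 = 1
  Term 4 contributes 0 + 4 · -2 = -8
p(-2) = ⊕ of these = min[8, 2, 3, 1, -8] = -8.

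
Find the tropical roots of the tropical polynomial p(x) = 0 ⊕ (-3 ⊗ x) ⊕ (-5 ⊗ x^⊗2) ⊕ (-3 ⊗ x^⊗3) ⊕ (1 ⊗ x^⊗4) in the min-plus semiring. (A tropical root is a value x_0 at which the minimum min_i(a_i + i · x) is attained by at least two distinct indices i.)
Roots: {-4, -2, 2, 3}

Each tropical root is a break point of the lower envelope of the lines y = a_i + i · x (there are 5 lines, with slopes 0, 1, ..., 4). Only the lines that attain the minimum somewhere contribute to roots; other lines are dominated. Here the surviving (envelope) indices are i = 4, i = 3, i = 2, i = 1, i = 0.
Intersections between consecutive envelope lines give the roots: for adjacent envelope indices i < j the intersection is x = (a_i − a_j) / (j − i). Reading off the sorted break points: {-4, -2, 2, 3}.
Verification: at each break x_0, at least two indices attain the minimum of min_i(a_i + i · x_0).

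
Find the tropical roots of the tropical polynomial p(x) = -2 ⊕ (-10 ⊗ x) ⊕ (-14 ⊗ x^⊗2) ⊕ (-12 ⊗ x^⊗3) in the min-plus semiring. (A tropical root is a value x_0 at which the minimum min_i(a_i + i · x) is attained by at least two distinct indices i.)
Roots: {-2, 4, 8}

Each tropical root is a break point of the lower envelope of the lines y = a_i + i · x (there are 4 lines, with slopes 0, 1, ..., 3). Only the lines that attain the minimum somewhere contribute to roots; other lines are dominated. Here the surviving (envelope) indices are i = 3, i = 2, i = 1, i = 0.
Intersections between consecutive envelope lines give the roots: for adjacent envelope indices i < j the intersection is x = (a_i − a_j) / (j − i). Reading off the sorted break points: {-2, 4, 8}.
Verification: at each break x_0, at least two indices attain the minimum of min_i(a_i + i · x_0).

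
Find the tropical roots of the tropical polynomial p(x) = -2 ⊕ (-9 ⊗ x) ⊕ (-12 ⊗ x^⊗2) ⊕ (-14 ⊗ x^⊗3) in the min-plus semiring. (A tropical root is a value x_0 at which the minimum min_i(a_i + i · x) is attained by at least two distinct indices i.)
Roots: {2, 3, 7}

Each tropical root is a break point of the lower envelope of the lines y = a_i + i · x (there are 4 lines, with slopes 0, 1, ..., 3). Only the lines that attain the minimum somewhere contribute to roots; other lines are dominated. Here the surviving (envelope) indices are i = 3, i = 2, i = 1, i = 0.
Intersections between consecutive envelope lines give the roots: for adjacent envelope indices i < j the intersection is x = (a_i − a_j) / (j − i). Reading off the sorted break points: {2, 3, 7}.
Verification: at each break x_0, at least two indices attain the minimum of min_i(a_i + i · x_0).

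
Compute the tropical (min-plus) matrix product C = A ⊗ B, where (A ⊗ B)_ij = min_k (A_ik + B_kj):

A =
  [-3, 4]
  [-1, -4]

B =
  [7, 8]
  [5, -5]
A ⊗ B =
  [4, -1]
  [1, -9]

Apply the min-plus product entry-by-entry:
  C[0][0] = min over k of (A[0][0] + B[0][0] = -3 + 7 = 4, A[0][1] + B[1][0] = 4 + 5 = 9) = 4 (attained at k = 0)
  C[0][1] = min over k of (A[0][0] + B[0][1] = -3 + 8 = 5, A[0][1] + B[1][1] = 4 + -5 = -1) = -1 (attained at k = 1)
  C[1][0] = min over k of (A[1][0] + B[0][0] = -1 + 7 = 6, A[1][1] + B[1][0] = -4 + 5 = 1) = 1 (attained at k = 1)
  C[1][1] = min over k of (A[1][0] + B[0][1] = -1 + 8 = 7, A[1][1] + B[1][1] = -4 + -5 = -9) = -9 (attained at k = 1)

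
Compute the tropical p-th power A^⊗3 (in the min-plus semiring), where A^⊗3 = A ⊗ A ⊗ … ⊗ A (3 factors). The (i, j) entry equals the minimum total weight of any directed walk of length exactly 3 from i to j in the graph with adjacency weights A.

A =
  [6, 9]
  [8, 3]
A^⊗3 =
  [18, 15]
  [14, 9]

Each entry (A^⊗3)_ij equals the minimum over all length-3 walks i = v_0 → v_1 → … → v_3 = j of Σ_t A[v_t][v_{t+1}]. For example, for (i, j) = (0, 1) we minimise over 4 possible intermediate vertex sequences; the minimum is 15, attained along the walk 0 → 1 → 1 → 1.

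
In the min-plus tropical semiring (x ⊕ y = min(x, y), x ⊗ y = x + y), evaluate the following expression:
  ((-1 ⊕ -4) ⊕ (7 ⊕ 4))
((-1 ⊕ -4) ⊕ (7 ⊕ 4)) = -4

Expand innermost to outermost. Recall ⊕ takes the minimum of its arguments and ⊗ takes their sum. Working out the expression ((-1 ⊕ -4) ⊕ (7 ⊕ 4)) gives -4.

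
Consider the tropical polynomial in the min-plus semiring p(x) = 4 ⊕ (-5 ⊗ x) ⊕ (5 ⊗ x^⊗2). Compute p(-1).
p(-1) = -6

A tropical monomial a ⊗ x^⊗i evaluates to a + i · x. Evaluating each term at x = -1:
  Term 0 contributes 4 + 0 · -1 = 4
  Term 1 contributes -5 + 1 · -1 = -6
  Term 2 contributes 5 + 2 · -1 = 3
p(-1) = ⊕ of these = min[4, -6, 3] = -6.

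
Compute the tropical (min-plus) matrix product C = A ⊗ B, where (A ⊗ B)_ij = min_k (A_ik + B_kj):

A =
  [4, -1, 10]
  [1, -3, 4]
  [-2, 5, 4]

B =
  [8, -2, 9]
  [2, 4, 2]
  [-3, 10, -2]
A ⊗ B =
  [1, 2, 1]
  [-1, -1, -1]
  [1, -4, 2]

Apply the min-plus product entry-by-entry:
  C[0][0] = min over k of (A[0][0] + B[0][0] = 4 + 8 = 12, A[0][1] + B[1][0] = -1 + 2 = 1, A[0][2] + B[2][0] = 10 + -3 = 7) = 1 (attained at k = 1)
  C[0][1] = min over k of (A[0][0] + B[0][1] = 4 + -2 = 2, A[0][1] + B[1][1] = -1 + 4 = 3, A[0][2] + B[2][1] = 10 + 10 = 20) = 2 (attained at k = 0)
  C[0][2] = min over k of (A[0][0] + B[0][2] = 4 + 9 = 13, A[0][1] + B[1][2] = -1 + 2 = 1, A[0][2] + B[2][2] = 10 + -2 = 8) = 1 (attained at k = 1)
  C[1][0] = min over k of (A[1][0] + B[0][0] = 1 + 8 = 9, A[1][1] + B[1][0] = -3 + 2 = -1, A[1][2] + B[2][0] = 4 + -3 = 1) = -1 (attained at k = 1)
  C[1][1] = min over k of (A[1][0] + B[0][1] = 1 + -2 = -1, A[1][1] + B[1][1] = -3 + 4 = 1, A[1][2] + B[2][1] = 4 + 10 = 14) = -1 (attained at k = 0)
  C[1][2] = min over k of (A[1][0] + B[0][2] = 1 + 9 = 10, A[1][1] + B[1][2] = -3 + 2 = -1, A[1][2] + B[2][2] = 4 + -2 = 2) = -1 (attained at k = 1)
  C[2][0] = min over k of (A[2][0] + B[0][0] = -2 + 8 = 6, A[2][1] + B[1][0] = 5 + 2 = 7, A[2][2] + B[2][0] = 4 + -3 = 1) = 1 (attained at k = 2)
  C[2][1] = min over k of (A[2][0] + B[0][1] = -2 + -2 = -4, A[2][1] + B[1][1] = 5 + 4 = 9, A[2][2] + B[2][1] = 4 + 10 = 14) = -4 (attained at k = 0)
  C[2][2] = min over k of (A[2][0] + B[0][2] = -2 + 9 = 7, A[2][1] + B[1][2] = 5 + 2 = 7, A[2][2] + B[2][2] = 4 + -2 = 2) = 2 (attained at k = 2)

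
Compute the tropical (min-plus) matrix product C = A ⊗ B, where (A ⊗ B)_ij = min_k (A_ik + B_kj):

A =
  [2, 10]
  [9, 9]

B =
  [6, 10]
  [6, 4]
A ⊗ B =
  [8, 12]
  [15, 13]

Apply the min-plus product entry-by-entry:
  C[0][0] = min over k of (A[0][0] + B[0][0] = 2 + 6 = 8, A[0][1] + B[1][0] = 10 + 6 = 16) = 8 (attained at k = 0)
  C[0][1] = min over k of (A[0][0] + B[0][1] = 2 + 10 = 12, A[0][1] + B[1][1] = 10 + 4 = 14) = 12 (attained at k = 0)
  C[1][0] = min over k of (A[1][0] + B[0][0] = 9 + 6 = 15, A[1][1] + B[1][0] = 9 + 6 = 15) = 15 (attained at k = 0)
  C[1][1] = min over k of (A[1][0] + B[0][1] = 9 + 10 = 19, A[1][1] + B[1][1] = 9 + 4 = 13) = 13 (attained at k = 1)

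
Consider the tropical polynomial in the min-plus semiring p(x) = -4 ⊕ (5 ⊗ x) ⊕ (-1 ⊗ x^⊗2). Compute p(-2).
p(-2) = -5

A tropical monomial a ⊗ x^⊗i evaluates to a + i · x. Evaluating each term at x = -2:
  Term 0 contributes -4 + 0 · -2 = -4
  Term 1 contributes 5 + 1 · -2 = 3
  Term 2 contributes -1 + 2 · -2 = -5
p(-2) = ⊕ of these = min[-4, 3, -5] = -5.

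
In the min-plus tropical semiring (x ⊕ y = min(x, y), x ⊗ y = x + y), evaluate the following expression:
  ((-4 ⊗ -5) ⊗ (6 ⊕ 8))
((-4 ⊗ -5) ⊗ (6 ⊕ 8)) = -3

Expand innermost to outermost. Recall ⊕ takes the minimum of its arguments and ⊗ takes their sum. Working out the expression ((-4 ⊗ -5) ⊗ (6 ⊕ 8)) gives -3.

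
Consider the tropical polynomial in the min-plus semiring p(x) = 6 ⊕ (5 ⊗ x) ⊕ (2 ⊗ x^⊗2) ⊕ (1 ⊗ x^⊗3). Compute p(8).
p(8) = 6

A tropical monomial a ⊗ x^⊗i evaluates to a + i · x. Evaluating each term at x = 8:
  Term 0 contributes 6 + 0 · 8 = 6
  Term 1 contributes 5 + 1 · 8 = 13
  Term 2 contributes 2 + 2 · 8 = 18
  Term 3 contributes 1 + 3 · 8 = 25
p(8) = ⊕ of these = min[6, 13, 18, 25] = 6.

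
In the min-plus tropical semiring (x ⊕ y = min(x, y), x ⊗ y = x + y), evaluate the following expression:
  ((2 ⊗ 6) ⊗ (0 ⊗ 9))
((2 ⊗ 6) ⊗ (0 ⊗ 9)) = 17

Expand innermost to outermost. Recall ⊕ takes the minimum of its arguments and ⊗ takes their sum. Working out the expression ((2 ⊗ 6) ⊗ (0 ⊗ 9)) gives 17.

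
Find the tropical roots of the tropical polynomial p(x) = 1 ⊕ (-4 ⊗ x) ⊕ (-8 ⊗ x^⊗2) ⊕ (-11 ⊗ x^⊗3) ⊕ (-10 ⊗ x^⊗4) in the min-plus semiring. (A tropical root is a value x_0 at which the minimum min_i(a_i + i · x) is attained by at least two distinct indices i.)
Roots: {-1, 3, 4, 5}

Each tropical root is a break point of the lower envelope of the lines y = a_i + i · x (there are 5 lines, with slopes 0, 1, ..., 4). Only the lines that attain the minimum somewhere contribute to roots; other lines are dominated. Here the surviving (envelope) indices are i = 4, i = 3, i = 2, i = 1, i = 0.
Intersections between consecutive envelope lines give the roots: for adjacent envelope indices i < j the intersection is x = (a_i − a_j) / (j − i). Reading off the sorted break points: {-1, 3, 4, 5}.
Verification: at each break x_0, at least two indices attain the minimum of min_i(a_i + i · x_0).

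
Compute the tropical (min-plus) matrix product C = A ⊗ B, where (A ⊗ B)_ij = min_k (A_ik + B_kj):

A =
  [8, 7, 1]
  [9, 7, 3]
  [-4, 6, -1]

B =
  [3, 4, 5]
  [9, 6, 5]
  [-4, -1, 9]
A ⊗ B =
  [-3, 0, 10]
  [-1, 2, 12]
  [-5, -2, 1]

Apply the min-plus product entry-by-entry:
  C[0][0] = min over k of (A[0][0] + B[0][0] = 8 + 3 = 11, A[0][1] + B[1][0] = 7 + 9 = 16, A[0][2] + B[2][0] = 1 + -4 = -3) = -3 (attained at k = 2)
  C[0][1] = min over k of (A[0][0] + B[0][1] = 8 + 4 = 12, A[0][1] + B[1][1] = 7 + 6 = 13, A[0][2] + B[2][1] = 1 + -1 = 0) = 0 (attained at k = 2)
  C[0][2] = min over k of (A[0][0] + B[0][2] = 8 + 5 = 13, A[0][1] + B[1][2] = 7 + 5 = 12, A[0][2] + B[2][2] = 1 + 9 = 10) = 10 (attained at k = 2)
  C[1][0] = min over k of (A[1][0] + B[0][0] = 9 + 3 = 12, A[1][1] + B[1][0] = 7 + 9 = 16, A[1][2] + B[2][0] = 3 + -4 = -1) = -1 (attained at k = 2)
  C[1][1] = min over k of (A[1][0] + B[0][1] = 9 + 4 = 13, A[1][1] + B[1][1] = 7 + 6 = 13, A[1][2] + B[2][1] = 3 + -1 = 2) = 2 (attained at k = 2)
  C[1][2] = min over k of (A[1][0] + B[0][2] = 9 + 5 = 14, A[1][1] + B[1][2] = 7 + 5 = 12, A[1][2] + B[2][2] = 3 + 9 = 12) = 12 (attained at k = 1)
  C[2][0] = min over k of (A[2][0] + B[0][0] = -4 + 3 = -1, A[2][1] + B[1][0] = 6 + 9 = 15, A[2][2] + B[2][0] = -1 + -4 = -5) = -5 (attained at k = 2)
  C[2][1] = min over k of (A[2][0] + B[0][1] = -4 + 4 = 0, A[2][1] + B[1][1] = 6 + 6 = 12, A[2][2] + B[2][1] = -1 + -1 = -2) = -2 (attained at k = 2)
  C[2][2] = min over k of (A[2][0] + B[0][2] = -4 + 5 = 1, A[2][1] + B[1][2] = 6 + 5 = 11, A[2][2] + B[2][2] = -1 + 9 = 8) = 1 (attained at k = 0)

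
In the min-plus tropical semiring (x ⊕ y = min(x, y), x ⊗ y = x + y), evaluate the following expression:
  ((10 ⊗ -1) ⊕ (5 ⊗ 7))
((10 ⊗ -1) ⊕ (5 ⊗ 7)) = 9

Expand innermost to outermost. Recall ⊕ takes the minimum of its arguments and ⊗ takes their sum. Working out the expression ((10 ⊗ -1) ⊕ (5 ⊗ 7)) gives 9.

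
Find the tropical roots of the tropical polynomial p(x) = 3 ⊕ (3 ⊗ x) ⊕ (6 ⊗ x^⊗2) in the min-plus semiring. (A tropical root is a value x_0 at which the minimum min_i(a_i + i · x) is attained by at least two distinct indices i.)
Roots: {-3, 0}

Each tropical root is a break point of the lower envelope of the lines y = a_i + i · x (there are 3 lines, with slopes 0, 1, ..., 2). Only the lines that attain the minimum somewhere contribute to roots; other lines are dominated. Here the surviving (envelope) indices are i = 2, i = 1, i = 0.
Intersections between consecutive envelope lines give the roots: for adjacent envelope indices i < j the intersection is x = (a_i − a_j) / (j − i). Reading off the sorted break points: {-3, 0}.
Verification: at each break x_0, at least two indices attain the minimum of min_i(a_i + i · x_0).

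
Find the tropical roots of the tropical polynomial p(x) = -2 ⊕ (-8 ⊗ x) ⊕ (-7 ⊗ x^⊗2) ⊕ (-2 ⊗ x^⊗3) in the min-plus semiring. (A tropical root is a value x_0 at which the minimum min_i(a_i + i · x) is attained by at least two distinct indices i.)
Roots: {-5, -1, 6}

Each tropical root is a break point of the lower envelope of the lines y = a_i + i · x (there are 4 lines, with slopes 0, 1, ..., 3). Only the lines that attain the minimum somewhere contribute to roots; other lines are dominated. Here the surviving (envelope) indices are i = 3, i = 2, i = 1, i = 0.
Intersections between consecutive envelope lines give the roots: for adjacent envelope indices i < j the intersection is x = (a_i − a_j) / (j − i). Reading off the sorted break points: {-5, -1, 6}.
Verification: at each break x_0, at least two indices attain the minimum of min_i(a_i + i · x_0).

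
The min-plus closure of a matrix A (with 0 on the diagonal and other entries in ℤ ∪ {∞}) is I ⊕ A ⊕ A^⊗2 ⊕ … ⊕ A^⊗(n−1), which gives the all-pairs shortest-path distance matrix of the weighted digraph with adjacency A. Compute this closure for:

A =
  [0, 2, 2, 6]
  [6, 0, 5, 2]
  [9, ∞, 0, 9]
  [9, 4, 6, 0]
Closure =
  [0, 2, 2, 4]
  [6, 0, 5, 2]
  [9, 11, 0, 9]
  [9, 4, 6, 0]

This is the Floyd-Warshall all-pairs shortest-path computation. For each intermediate vertex k = 0, 1, …, 3, update dist[i][j] ← min(dist[i][j], dist[i][k] + dist[k][j]). The final matrix gives, for each (i, j), the minimum total weight of any directed path from i to j (possibly empty when i = j).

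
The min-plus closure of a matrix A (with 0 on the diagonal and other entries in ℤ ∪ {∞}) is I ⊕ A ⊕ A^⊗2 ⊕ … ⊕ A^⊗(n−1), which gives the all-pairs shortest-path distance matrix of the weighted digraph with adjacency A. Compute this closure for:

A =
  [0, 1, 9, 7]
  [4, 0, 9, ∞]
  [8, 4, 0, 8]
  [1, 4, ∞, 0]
Closure =
  [0, 1, 9, 7]
  [4, 0, 9, 11]
  [8, 4, 0, 8]
  [1, 2, 10, 0]

This is the Floyd-Warshall all-pairs shortest-path computation. For each intermediate vertex k = 0, 1, …, 3, update dist[i][j] ← min(dist[i][j], dist[i][k] + dist[k][j]). The final matrix gives, for each (i, j), the minimum total weight of any directed path from i to j (possibly empty when i = j).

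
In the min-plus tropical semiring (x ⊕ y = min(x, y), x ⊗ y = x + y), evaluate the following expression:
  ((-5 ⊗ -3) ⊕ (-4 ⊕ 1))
((-5 ⊗ -3) ⊕ (-4 ⊕ 1)) = -8

Expand innermost to outermost. Recall ⊕ takes the minimum of its arguments and ⊗ takes their sum. Working out the expression ((-5 ⊗ -3) ⊕ (-4 ⊕ 1)) gives -8.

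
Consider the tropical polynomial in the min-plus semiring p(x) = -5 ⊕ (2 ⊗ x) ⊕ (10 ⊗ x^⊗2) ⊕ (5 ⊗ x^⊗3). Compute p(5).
p(5) = -5

A tropical monomial a ⊗ x^⊗i evaluates to a + i · x. Evaluating each term at x = 5:
  Term 0 contributes -5 + 0 · 5 = -5
  Term 1 contributes 2 + 1 · 5 = 7
  Term 2 contributes 10 + 2 · 5 = 20
  Term 3 contributes 5 + 3 · 5 = 20
p(5) = ⊕ of these = min[-5, 7, 20, 20] = -5.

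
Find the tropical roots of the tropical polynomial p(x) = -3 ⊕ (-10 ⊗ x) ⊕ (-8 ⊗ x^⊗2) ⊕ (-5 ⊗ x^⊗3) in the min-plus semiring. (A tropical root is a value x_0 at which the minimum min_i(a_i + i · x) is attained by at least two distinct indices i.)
Roots: {-3, -2, 7}

Each tropical root is a break point of the lower envelope of the lines y = a_i + i · x (there are 4 lines, with slopes 0, 1, ..., 3). Only the lines that attain the minimum somewhere contribute to roots; other lines are dominated. Here the surviving (envelope) indices are i = 3, i = 2, i = 1, i = 0.
Intersections between consecutive envelope lines give the roots: for adjacent envelope indices i < j the intersection is x = (a_i − a_j) / (j − i). Reading off the sorted break points: {-3, -2, 7}.
Verification: at each break x_0, at least two indices attain the minimum of min_i(a_i + i · x_0).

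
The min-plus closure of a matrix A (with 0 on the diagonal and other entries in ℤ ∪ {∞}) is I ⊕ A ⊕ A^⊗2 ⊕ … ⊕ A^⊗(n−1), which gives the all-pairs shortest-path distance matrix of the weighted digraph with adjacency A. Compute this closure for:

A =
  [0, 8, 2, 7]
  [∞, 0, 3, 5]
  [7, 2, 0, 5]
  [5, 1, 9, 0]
Closure =
  [0, 4, 2, 7]
  [10, 0, 3, 5]
  [7, 2, 0, 5]
  [5, 1, 4, 0]

This is the Floyd-Warshall all-pairs shortest-path computation. For each intermediate vertex k = 0, 1, …, 3, update dist[i][j] ← min(dist[i][j], dist[i][k] + dist[k][j]). The final matrix gives, for each (i, j), the minimum total weight of any directed path from i to j (possibly empty when i = j).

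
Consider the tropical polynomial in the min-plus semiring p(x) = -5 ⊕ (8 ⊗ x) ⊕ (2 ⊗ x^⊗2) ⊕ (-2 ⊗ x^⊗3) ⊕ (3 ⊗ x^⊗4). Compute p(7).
p(7) = -5

A tropical monomial a ⊗ x^⊗i evaluates to a + i · x. Evaluating each term at x = 7:
  Term 0 contributes -5 + 0 · 7 = -5
  Term 1 contributes 8 + 1 · 7 = 15
  Term 2 contributes 2 + 2 · 7 = 16
  Term 3 contributes -2 + 3 · 7 = 19
  Term 4 contributes 3 + 4 · 7 = 31
p(7) = ⊕ of these = min[-5, 15, 16, 19, 31] = -5.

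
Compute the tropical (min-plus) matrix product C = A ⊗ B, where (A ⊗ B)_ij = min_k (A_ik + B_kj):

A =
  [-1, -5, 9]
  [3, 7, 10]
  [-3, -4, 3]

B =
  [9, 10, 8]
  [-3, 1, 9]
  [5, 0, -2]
A ⊗ B =
  [-8, -4, 4]
  [4, 8, 8]
  [-7, -3, 1]

Apply the min-plus product entry-by-entry:
  C[0][0] = min over k of (A[0][0] + B[0][0] = -1 + 9 = 8, A[0][1] + B[1][0] = -5 + -3 = -8, A[0][2] + B[2][0] = 9 + 5 = 14) = -8 (attained at k = 1)
  C[0][1] = min over k of (A[0][0] + B[0][1] = -1 + 10 = 9, A[0][1] + B[1][1] = -5 + 1 = -4, A[0][2] + B[2][1] = 9 + 0 = 9) = -4 (attained at k = 1)
  C[0][2] = min over k of (A[0][0] + B[0][2] = -1 + 8 = 7, A[0][1] + B[1][2] = -5 + 9 = 4, A[0][2] + B[2][2] = 9 + -2 = 7) = 4 (attained at k = 1)
  C[1][0] = min over k of (A[1][0] + B[0][0] = 3 + 9 = 12, A[1][1] + B[1][0] = 7 + -3 = 4, A[1][2] + B[2][0] = 10 + 5 = 15) = 4 (attained at k = 1)
  C[1][1] = min over k of (A[1][0] + B[0][1] = 3 + 10 = 13, A[1][1] + B[1][1] = 7 + 1 = 8, A[1][2] + B[2][1] = 10 + 0 = 10) = 8 (attained at k = 1)
  C[1][2] = min over k of (A[1][0] + B[0][2] = 3 + 8 = 11, A[1][1] + B[1][2] = 7 + 9 = 16, A[1][2] + B[2][2] = 10 + -2 = 8) = 8 (attained at k = 2)
  C[2][0] = min over k of (A[2][0] + B[0][0] = -3 + 9 = 6, A[2][1] + B[1][0] = -4 + -3 = -7, A[2][2] + B[2][0] = 3 + 5 = 8) = -7 (attained at k = 1)
  C[2][1] = min over k of (A[2][0] + B[0][1] = -3 + 10 = 7, A[2][1] + B[1][1] = -4 + 1 = -3, A[2][2] + B[2][1] = 3 + 0 = 3) = -3 (attained at k = 1)
  C[2][2] = min over k of (A[2][0] + B[0][2] = -3 + 8 = 5, A[2][1] + B[1][2] = -4 + 9 = 5, A[2][2] + B[2][2] = 3 + -2 = 1) = 1 (attained at k = 2)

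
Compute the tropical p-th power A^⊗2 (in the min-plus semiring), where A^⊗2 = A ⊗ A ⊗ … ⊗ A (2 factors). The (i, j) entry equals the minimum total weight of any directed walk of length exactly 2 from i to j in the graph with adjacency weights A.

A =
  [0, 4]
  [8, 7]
A^⊗2 =
  [0, 4]
  [8, 12]

Each entry (A^⊗2)_ij equals the minimum over all length-2 walks i = v_0 → v_1 → … → v_2 = j of Σ_t A[v_t][v_{t+1}]. For example, for (i, j) = (0, 1) we minimise over 2 possible intermediate vertex sequences; the minimum is 4, attained along the walk 0 → 0 → 1.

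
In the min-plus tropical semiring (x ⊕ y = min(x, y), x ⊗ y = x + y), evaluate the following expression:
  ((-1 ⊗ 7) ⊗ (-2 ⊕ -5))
((-1 ⊗ 7) ⊗ (-2 ⊕ -5)) = 1

Expand innermost to outermost. Recall ⊕ takes the minimum of its arguments and ⊗ takes their sum. Working out the expression ((-1 ⊗ 7) ⊗ (-2 ⊕ -5)) gives 1.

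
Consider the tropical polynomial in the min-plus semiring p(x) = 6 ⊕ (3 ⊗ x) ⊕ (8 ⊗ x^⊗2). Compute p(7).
p(7) = 6

A tropical monomial a ⊗ x^⊗i evaluates to a + i · x. Evaluating each term at x = 7:
  Term 0 contributes 6 + 0 · 7 = 6
  Term 1 contributes 3 + 1 · 7 = 10
  Term 2 contributes 8 + 2 · 7 = 22
p(7) = ⊕ of these = min[6, 10, 22] = 6.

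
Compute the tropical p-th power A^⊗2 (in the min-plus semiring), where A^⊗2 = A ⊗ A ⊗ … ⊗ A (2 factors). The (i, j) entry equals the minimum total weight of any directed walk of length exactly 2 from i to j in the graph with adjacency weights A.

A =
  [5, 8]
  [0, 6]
A^⊗2 =
  [8, 13]
  [5, 8]

Each entry (A^⊗2)_ij equals the minimum over all length-2 walks i = v_0 → v_1 → … → v_2 = j of Σ_t A[v_t][v_{t+1}]. For example, for (i, j) = (0, 1) we minimise over 2 possible intermediate vertex sequences; the minimum is 13, attained along the walk 0 → 0 → 1.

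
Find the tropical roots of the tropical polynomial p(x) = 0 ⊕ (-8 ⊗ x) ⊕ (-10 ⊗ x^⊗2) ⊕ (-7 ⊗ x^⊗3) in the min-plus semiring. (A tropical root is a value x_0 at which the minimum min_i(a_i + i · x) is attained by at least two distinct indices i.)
Roots: {-3, 2, 8}

Each tropical root is a break point of the lower envelope of the lines y = a_i + i · x (there are 4 lines, with slopes 0, 1, ..., 3). Only the lines that attain the minimum somewhere contribute to roots; other lines are dominated. Here the surviving (envelope) indices are i = 3, i = 2, i = 1, i = 0.
Intersections between consecutive envelope lines give the roots: for adjacent envelope indices i < j the intersection is x = (a_i − a_j) / (j − i). Reading off the sorted break points: {-3, 2, 8}.
Verification: at each break x_0, at least two indices attain the minimum of min_i(a_i + i · x_0).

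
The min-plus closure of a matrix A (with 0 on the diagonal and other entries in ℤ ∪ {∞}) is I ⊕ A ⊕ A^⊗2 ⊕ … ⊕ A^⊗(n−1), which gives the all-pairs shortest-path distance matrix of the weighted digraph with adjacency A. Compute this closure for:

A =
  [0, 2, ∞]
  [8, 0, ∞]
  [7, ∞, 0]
Closure =
  [0, 2, ∞]
  [8, 0, ∞]
  [7, 9, 0]

This is the Floyd-Warshall all-pairs shortest-path computation. For each intermediate vertex k = 0, 1, …, 2, update dist[i][j] ← min(dist[i][j], dist[i][k] + dist[k][j]). The final matrix gives, for each (i, j), the minimum total weight of any directed path from i to j (possibly empty when i = j).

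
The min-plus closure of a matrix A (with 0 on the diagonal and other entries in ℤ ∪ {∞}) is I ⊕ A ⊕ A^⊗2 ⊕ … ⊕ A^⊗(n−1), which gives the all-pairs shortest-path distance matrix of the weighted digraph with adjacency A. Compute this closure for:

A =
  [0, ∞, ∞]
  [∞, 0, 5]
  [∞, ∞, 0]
Closure =
  [0, ∞, ∞]
  [∞, 0, 5]
  [∞, ∞, 0]

This is the Floyd-Warshall all-pairs shortest-path computation. For each intermediate vertex k = 0, 1, …, 2, update dist[i][j] ← min(dist[i][j], dist[i][k] + dist[k][j]). The final matrix gives, for each (i, j), the minimum total weight of any directed path from i to j (possibly empty when i = j).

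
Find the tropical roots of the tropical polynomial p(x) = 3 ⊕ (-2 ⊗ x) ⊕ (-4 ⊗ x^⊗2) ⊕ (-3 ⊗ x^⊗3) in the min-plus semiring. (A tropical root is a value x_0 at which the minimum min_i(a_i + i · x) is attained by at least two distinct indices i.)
Roots: {-1, 2, 5}

Each tropical root is a break point of the lower envelope of the lines y = a_i + i · x (there are 4 lines, with slopes 0, 1, ..., 3). Only the lines that attain the minimum somewhere contribute to roots; other lines are dominated. Here the surviving (envelope) indices are i = 3, i = 2, i = 1, i = 0.
Intersections between consecutive envelope lines give the roots: for adjacent envelope indices i < j the intersection is x = (a_i − a_j) / (j − i). Reading off the sorted break points: {-1, 2, 5}.
Verification: at each break x_0, at least two indices attain the minimum of min_i(a_i + i · x_0).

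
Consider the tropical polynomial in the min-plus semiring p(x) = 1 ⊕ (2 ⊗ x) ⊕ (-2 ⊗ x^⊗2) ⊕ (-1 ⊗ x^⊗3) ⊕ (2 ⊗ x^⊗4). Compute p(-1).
p(-1) = -4

A tropical monomial a ⊗ x^⊗i evaluates to a + i · x. Evaluating each term at x = -1:
  Term 0 contributes 1 + 0 · -1 = 1
  Term 1 contributes 2 + 1 · -1 = 1
  Term 2 contributes -2 + 2 · -1 = -4
  Term 3 contributes -1 + 3 · -1 = -4
  Term 4 contributes 2 + 4 · -1 = -2
p(-1) = ⊕ of these = min[1, 1, -4, -4, -2] = -4.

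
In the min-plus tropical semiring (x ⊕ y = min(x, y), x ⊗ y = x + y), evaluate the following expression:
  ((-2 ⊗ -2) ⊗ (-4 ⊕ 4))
((-2 ⊗ -2) ⊗ (-4 ⊕ 4)) = -8

Expand innermost to outermost. Recall ⊕ takes the minimum of its arguments and ⊗ takes their sum. Working out the expression ((-2 ⊗ -2) ⊗ (-4 ⊕ 4)) gives -8.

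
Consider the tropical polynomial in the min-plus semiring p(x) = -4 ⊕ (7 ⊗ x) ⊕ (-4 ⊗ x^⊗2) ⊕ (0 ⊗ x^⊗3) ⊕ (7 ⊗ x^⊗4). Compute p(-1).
p(-1) = -6

A tropical monomial a ⊗ x^⊗i evaluates to a + i · x. Evaluating each term at x = -1:
  Term 0 contributes -4 + 0 · -1 = -4
  Term 1 contributes 7 + 1 · -1 = 6
  Term 2 contributes -4 + 2 · -1 = -6
  Term 3 contributes 0 + 3 · -1 = -3
  Term 4 contributes 7 + 4 · -1 = 3
p(-1) = ⊕ of these = min[-4, 6, -6, -3, 3] = -6.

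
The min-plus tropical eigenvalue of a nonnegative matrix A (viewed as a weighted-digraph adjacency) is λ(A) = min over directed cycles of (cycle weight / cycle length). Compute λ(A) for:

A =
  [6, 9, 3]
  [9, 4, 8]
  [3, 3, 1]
λ(A) = 1

Enumerate directed cycles and compute their means (weight / length). Sample:
  cycle 0 → 0: weight = 6, length = 1, mean = 6/1 ≈ 6.000
  cycle 1 → 1: weight = 4, length = 1, mean = 4/1 ≈ 4.000
  cycle 2 → 2: weight = 1, length = 1, mean = 1/1 ≈ 1.000
  cycle 0 → 1 → 0: weight = 18, length = 2, mean = 18/2 ≈ 9.000
  cycle 0 → 2 → 0: weight = 6, length = 2, mean = 6/2 ≈ 3.000
  cycle 1 → 0 → 1: weight = 18, length = 2, mean = 18/2 ≈ 9.000
Minimum mean = 1.000, attained e.g. along the cycle 2 → 2 with weight 1 and length 1. So λ(A) = 1/1 = 1.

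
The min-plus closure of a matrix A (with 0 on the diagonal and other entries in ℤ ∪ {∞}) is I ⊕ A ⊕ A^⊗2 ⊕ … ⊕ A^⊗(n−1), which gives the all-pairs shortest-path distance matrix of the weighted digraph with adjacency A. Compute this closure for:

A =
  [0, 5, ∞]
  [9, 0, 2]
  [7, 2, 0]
Closure =
  [0, 5, 7]
  [9, 0, 2]
  [7, 2, 0]

This is the Floyd-Warshall all-pairs shortest-path computation. For each intermediate vertex k = 0, 1, …, 2, update dist[i][j] ← min(dist[i][j], dist[i][k] + dist[k][j]). The final matrix gives, for each (i, j), the minimum total weight of any directed path from i to j (possibly empty when i = j).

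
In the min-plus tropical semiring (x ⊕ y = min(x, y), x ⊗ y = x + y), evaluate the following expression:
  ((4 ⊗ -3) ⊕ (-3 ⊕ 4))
((4 ⊗ -3) ⊕ (-3 ⊕ 4)) = -3

Expand innermost to outermost. Recall ⊕ takes the minimum of its arguments and ⊗ takes their sum. Working out the expression ((4 ⊗ -3) ⊕ (-3 ⊕ 4)) gives -3.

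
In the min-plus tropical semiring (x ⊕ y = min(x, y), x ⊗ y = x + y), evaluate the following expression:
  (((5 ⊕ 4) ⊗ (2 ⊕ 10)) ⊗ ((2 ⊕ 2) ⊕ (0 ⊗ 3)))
(((5 ⊕ 4) ⊗ (2 ⊕ 10)) ⊗ ((2 ⊕ 2) ⊕ (0 ⊗ 3))) = 8

Expand innermost to outermost. Recall ⊕ takes the minimum of its arguments and ⊗ takes their sum. Working out the expression (((5 ⊕ 4) ⊗ (2 ⊕ 10)) ⊗ ((2 ⊕ 2) ⊕ (0 ⊗ 3))) gives 8.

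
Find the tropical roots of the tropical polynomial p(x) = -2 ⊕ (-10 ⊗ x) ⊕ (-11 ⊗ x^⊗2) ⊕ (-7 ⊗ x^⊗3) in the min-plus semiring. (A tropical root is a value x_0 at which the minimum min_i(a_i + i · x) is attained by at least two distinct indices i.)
Roots: {-4, 1, 8}

Each tropical root is a break point of the lower envelope of the lines y = a_i + i · x (there are 4 lines, with slopes 0, 1, ..., 3). Only the lines that attain the minimum somewhere contribute to roots; other lines are dominated. Here the surviving (envelope) indices are i = 3, i = 2, i = 1, i = 0.
Intersections between consecutive envelope lines give the roots: for adjacent envelope indices i < j the intersection is x = (a_i − a_j) / (j − i). Reading off the sorted break points: {-4, 1, 8}.
Verification: at each break x_0, at least two indices attain the minimum of min_i(a_i + i · x_0).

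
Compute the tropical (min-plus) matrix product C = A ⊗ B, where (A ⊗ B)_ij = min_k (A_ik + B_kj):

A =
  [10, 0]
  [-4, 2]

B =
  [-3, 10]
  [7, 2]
A ⊗ B =
  [7, 2]
  [-7, 4]

Apply the min-plus product entry-by-entry:
  C[0][0] = min over k of (A[0][0] + B[0][0] = 10 + -3 = 7, A[0][1] + B[1][0] = 0 + 7 = 7) = 7 (attained at k = 0)
  C[0][1] = min over k of (A[0][0] + B[0][1] = 10 + 10 = 20, A[0][1] + B[1][1] = 0 + 2 = 2) = 2 (attained at k = 1)
  C[1][0] = min over k of (A[1][0] + B[0][0] = -4 + -3 = -7, A[1][1] + B[1][0] = 2 + 7 = 9) = -7 (attained at k = 0)
  C[1][1] = min over k of (A[1][0] + B[0][1] = -4 + 10 = 6, A[1][1] + B[1][1] = 2 + 2 = 4) = 4 (attained at k = 1)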